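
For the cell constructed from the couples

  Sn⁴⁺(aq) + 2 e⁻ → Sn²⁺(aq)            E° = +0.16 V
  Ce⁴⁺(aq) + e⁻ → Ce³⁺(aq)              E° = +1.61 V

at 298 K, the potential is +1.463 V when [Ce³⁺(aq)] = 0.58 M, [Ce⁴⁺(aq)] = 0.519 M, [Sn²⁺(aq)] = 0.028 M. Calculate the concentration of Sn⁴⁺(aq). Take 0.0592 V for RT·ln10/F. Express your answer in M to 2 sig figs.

0.0082 M

Ce⁴⁺/Ce³⁺ is the cathode (higher E°); E°cell = +1.61 − (+0.16) = +1.45 V with n = 2.
Since E = E° − (0.0592/n)·log Q, log Q = n(E° − E)/0.0592 = −0.439.
The balanced reaction is 2 Ce⁴⁺(aq) + Sn²⁺(aq) → 2 Ce³⁺(aq) + Sn⁴⁺(aq), so Q = ([Ce³⁺(aq)]^2·[Sn⁴⁺(aq)]) / ([Ce⁴⁺(aq)]^2·[Sn²⁺(aq)]).
Solving for the unknown gives log [Sn⁴⁺(aq)] = −2.088, so [Sn⁴⁺(aq)] ≈ 0.0082 M.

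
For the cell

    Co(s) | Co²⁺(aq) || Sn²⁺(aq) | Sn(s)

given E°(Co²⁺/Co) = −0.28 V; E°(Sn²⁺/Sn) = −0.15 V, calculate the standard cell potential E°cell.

+0.13 V

By convention the left-hand electrode in cell notation is the anode (oxidation) and the right-hand electrode is the cathode (reduction).
E°cell = E°(right) − E°(left) = −0.15 − (−0.28) = +0.13 V.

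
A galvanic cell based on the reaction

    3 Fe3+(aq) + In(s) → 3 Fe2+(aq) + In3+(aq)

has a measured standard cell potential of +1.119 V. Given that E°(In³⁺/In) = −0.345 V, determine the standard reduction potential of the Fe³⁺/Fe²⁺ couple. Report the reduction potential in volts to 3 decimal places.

In the reaction as written the Fe³⁺/Fe²⁺ couple is reduced (cathode) and In³⁺/In is oxidized (anode), so E°cell = E°(Fe³⁺/Fe²⁺) − E°(In³⁺/In).
E°(Fe³⁺/Fe²⁺) = E°cell + E°(anode) = +1.119 + (−0.345) = +0.774 V.

+0.774 V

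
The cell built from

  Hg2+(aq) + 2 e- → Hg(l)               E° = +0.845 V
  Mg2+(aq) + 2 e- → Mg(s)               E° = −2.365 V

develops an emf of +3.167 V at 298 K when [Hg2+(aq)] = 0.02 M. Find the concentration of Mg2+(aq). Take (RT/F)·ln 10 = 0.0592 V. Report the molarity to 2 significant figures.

0.57 M

Hg²⁺/Hg is the cathode (higher E°); E°cell = +0.845 − (−2.365) = +3.210 V with n = 2.
From the Nernst equation, log Q = n(E° − E)/0.0592 = 2·(+3.210 − (+3.167))/0.0592 = 1.453.
The balanced reaction is Hg2+(aq) + Mg(s) → Hg(l) + Mg2+(aq), so Q = [Mg2+(aq)] / [Hg2+(aq)].
Solving for the unknown gives log [Mg2+(aq)] = −0.246, so [Mg2+(aq)] ≈ 0.57 M.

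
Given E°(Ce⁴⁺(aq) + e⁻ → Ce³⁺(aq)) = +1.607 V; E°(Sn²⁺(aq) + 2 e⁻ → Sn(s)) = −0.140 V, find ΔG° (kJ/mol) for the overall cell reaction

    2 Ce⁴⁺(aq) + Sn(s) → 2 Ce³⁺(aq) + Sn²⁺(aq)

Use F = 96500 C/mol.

−337 kJ/mol

In the reaction as written Ce⁴⁺(aq) is reduced, so the Ce⁴⁺/Ce³⁺ couple is the cathode and Sn²⁺/Sn is the anode.
E°cell = +1.607 − (−0.140) = +1.747 V; balancing electrons gives n = 2.
ΔG° = −nFE°cell = −(2)(96500)(+1.747) J/mol = −337 kJ/mol.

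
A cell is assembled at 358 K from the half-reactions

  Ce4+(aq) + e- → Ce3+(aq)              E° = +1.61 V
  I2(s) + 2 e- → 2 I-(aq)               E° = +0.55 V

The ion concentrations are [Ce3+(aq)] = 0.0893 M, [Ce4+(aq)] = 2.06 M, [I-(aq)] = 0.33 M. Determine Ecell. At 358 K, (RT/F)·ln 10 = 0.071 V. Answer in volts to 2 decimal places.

+1.12 V

Since E°(Ce⁴⁺/Ce³⁺) > E°(I₂/I⁻), Ce⁴⁺/Ce³⁺ serves as the cathode.
The standard potential is +1.61 − (+0.55) = +1.06 V and the balanced reaction transfers n = 2 electrons.
For the overall reaction 2 Ce4+(aq) + 2 I-(aq) → 2 Ce3+(aq) + I2(s), Q = [Ce3+(aq)]^2 / ([Ce4+(aq)]^2·[I-(aq)]^2) = 0.0173, giving log Q = −1.763.
Applying E = E° − (RT ln10/nF)·log Q gives +1.06 − (0.071/2)(−1.763) = +1.12 V.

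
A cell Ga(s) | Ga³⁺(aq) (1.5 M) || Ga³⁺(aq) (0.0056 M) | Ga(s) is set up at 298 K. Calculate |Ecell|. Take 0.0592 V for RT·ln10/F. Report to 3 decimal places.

For a concentration cell E°cell = 0, since both electrodes use the same couple.
The compartment with the higher Ga³⁺(aq) concentration (1.5 M) acts as the cathode; ions are reduced there and produced at the dilute (0.0056 M) anode.
With n = 3, Ecell = −(0.0592/3)·log([dilute]/[conc]) = −(0.0592/3)·log(0.0056/1.5) = +0.048 V.

0.048 V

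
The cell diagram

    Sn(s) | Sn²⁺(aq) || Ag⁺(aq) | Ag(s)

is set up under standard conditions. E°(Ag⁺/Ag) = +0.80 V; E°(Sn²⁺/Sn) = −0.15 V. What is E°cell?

By convention the left-hand electrode in cell notation is the anode (oxidation) and the right-hand electrode is the cathode (reduction).
E°cell = E°(right) − E°(left) = +0.80 − (−0.15) = +0.95 V.

+0.95 V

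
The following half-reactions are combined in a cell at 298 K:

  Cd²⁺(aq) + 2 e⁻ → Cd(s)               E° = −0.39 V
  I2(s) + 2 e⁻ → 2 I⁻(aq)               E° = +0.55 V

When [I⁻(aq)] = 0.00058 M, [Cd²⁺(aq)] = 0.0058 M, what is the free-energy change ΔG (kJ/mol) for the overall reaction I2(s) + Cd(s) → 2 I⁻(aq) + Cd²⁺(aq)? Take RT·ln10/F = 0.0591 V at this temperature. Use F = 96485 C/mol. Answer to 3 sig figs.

E°cell = +0.55 − (−0.39) = +0.94 V; the balanced reaction transfers n = 2 electrons.
Here Q = [I⁻(aq)]^2·[Cd²⁺(aq)] = 1.95×10^−9 (log Q = −8.710), giving E = +0.94 − (0.0591/2)·(−8.710) = +1.1974 V.
Finally ΔG = −nFE = −(2)(96485 C/mol)(+1.1974 V) = −231 kJ/mol.

−231 kJ/mol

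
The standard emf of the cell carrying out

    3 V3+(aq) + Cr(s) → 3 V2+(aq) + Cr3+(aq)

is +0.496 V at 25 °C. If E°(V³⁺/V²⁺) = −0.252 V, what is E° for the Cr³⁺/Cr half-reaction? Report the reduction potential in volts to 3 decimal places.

In the reaction as written the V³⁺/V²⁺ couple is reduced (cathode) and Cr³⁺/Cr is oxidized (anode), so E°cell = E°(V³⁺/V²⁺) − E°(Cr³⁺/Cr).
E°(Cr³⁺/Cr) = E°(cathode) − E°cell = −0.252 − (+0.496) = −0.748 V.

−0.748 V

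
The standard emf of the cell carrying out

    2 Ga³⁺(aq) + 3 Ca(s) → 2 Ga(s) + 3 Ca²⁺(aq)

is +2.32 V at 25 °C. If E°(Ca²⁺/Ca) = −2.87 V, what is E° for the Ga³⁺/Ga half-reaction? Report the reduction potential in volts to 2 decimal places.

−0.55 V

In the reaction as written the Ga³⁺/Ga couple is reduced (cathode) and Ca²⁺/Ca is oxidized (anode), so E°cell = E°(Ga³⁺/Ga) − E°(Ca²⁺/Ca).
E°(Ga³⁺/Ga) = E°cell + E°(anode) = +2.32 + (−2.87) = −0.55 V.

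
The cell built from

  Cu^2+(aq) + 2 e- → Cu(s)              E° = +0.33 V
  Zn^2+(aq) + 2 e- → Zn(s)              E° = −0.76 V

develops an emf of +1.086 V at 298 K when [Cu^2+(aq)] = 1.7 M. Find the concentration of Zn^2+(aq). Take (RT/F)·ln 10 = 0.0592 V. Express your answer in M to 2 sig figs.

2.3 M

The Cu²⁺/Cu couple has the larger reduction potential, so it is the cathode: E°cell = +0.33 − (−0.76) = +1.09 V and n = 2.
From the Nernst equation, log Q = n(E° − E)/0.0592 = 2·(+1.09 − (+1.086))/0.0592 = 0.135.
Balancing electrons gives Cu^2+(aq) + Zn(s) → Cu(s) + Zn^2+(aq); thus Q = [Zn^2+(aq)] / [Cu^2+(aq)].
Solving for the unknown gives log [Zn^2+(aq)] = 0.365, so [Zn^2+(aq)] ≈ 2.3 M.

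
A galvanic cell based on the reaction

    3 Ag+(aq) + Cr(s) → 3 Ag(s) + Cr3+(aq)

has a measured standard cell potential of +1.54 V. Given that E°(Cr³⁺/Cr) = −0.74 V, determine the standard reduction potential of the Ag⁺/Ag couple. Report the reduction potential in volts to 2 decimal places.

In the reaction as written the Ag⁺/Ag couple is reduced (cathode) and Cr³⁺/Cr is oxidized (anode), so E°cell = E°(Ag⁺/Ag) − E°(Cr³⁺/Cr).
E°(Ag⁺/Ag) = E°cell + E°(anode) = +1.54 + (−0.74) = +0.80 V.

+0.80 V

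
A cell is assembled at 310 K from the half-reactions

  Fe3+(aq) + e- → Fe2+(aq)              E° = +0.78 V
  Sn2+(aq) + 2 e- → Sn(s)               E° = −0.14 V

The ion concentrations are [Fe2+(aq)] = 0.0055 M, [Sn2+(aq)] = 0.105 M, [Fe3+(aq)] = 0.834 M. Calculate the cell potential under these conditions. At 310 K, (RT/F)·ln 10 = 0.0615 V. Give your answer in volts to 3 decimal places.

+1.084 V

The Fe³⁺/Fe²⁺ couple has the more positive E°, so it is the cathode; Sn²⁺/Sn is the anode.
The standard potential is +0.78 − (−0.14) = +0.92 V and the balanced reaction transfers n = 2 electrons.
For the overall reaction 2 Fe3+(aq) + Sn(s) → 2 Fe2+(aq) + Sn2+(aq), Q = ([Fe2+(aq)]^2·[Sn2+(aq)]) / [Fe3+(aq)]^2 = 4.57×10^−6, giving log Q = −5.340.
E = E° − (0.0615/n)·log Q = +0.92 − (0.0615/2)(−5.340) = +1.084 V.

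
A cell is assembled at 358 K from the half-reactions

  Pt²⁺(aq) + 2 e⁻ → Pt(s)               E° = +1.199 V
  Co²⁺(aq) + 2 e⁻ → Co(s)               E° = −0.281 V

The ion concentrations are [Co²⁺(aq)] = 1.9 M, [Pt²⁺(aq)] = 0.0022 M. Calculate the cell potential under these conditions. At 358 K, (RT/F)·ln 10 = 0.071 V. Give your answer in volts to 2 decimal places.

The Pt²⁺/Pt couple has the more positive E°, so it is the cathode; Co²⁺/Co is the anode.
The standard potential is +1.199 − (−0.281) = +1.480 V and the balanced reaction transfers n = 2 electrons.
The balanced reaction is Pt²⁺(aq) + Co(s) → Pt(s) + Co²⁺(aq), so Q = [Co²⁺(aq)] / [Pt²⁺(aq)] = 864 and log Q = 2.936.
Applying E = E° − (RT ln10/nF)·log Q gives +1.480 − (0.071/2)(2.936) = +1.38 V.

+1.38 V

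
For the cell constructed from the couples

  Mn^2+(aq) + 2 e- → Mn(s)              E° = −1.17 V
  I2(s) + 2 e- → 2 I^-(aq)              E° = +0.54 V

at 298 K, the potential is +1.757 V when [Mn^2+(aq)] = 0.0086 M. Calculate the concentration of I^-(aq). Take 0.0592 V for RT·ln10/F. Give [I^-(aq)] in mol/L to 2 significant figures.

The I₂/I⁻ couple has the larger reduction potential, so it is the cathode: E°cell = +0.54 − (−1.17) = +1.71 V and n = 2.
Rearranging E = E° − (0.0592/n)·log Q gives log Q = 2(+1.71 − (+1.757))/0.0592 = −1.588.
The balanced reaction is I2(s) + Mn(s) → 2 I^-(aq) + Mn^2+(aq), so Q = [I^-(aq)]^2·[Mn^2+(aq)].
Substituting the known concentrations and solving, log [I^-(aq)] = 0.239 and [I^-(aq)] = 1.7 M.

1.7 M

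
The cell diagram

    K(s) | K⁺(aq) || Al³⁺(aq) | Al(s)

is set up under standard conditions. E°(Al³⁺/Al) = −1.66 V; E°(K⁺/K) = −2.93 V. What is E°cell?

By convention the left-hand electrode in cell notation is the anode (oxidation) and the right-hand electrode is the cathode (reduction).
E°cell = E°(right) − E°(left) = −1.66 − (−2.93) = +1.27 V.

+1.27 V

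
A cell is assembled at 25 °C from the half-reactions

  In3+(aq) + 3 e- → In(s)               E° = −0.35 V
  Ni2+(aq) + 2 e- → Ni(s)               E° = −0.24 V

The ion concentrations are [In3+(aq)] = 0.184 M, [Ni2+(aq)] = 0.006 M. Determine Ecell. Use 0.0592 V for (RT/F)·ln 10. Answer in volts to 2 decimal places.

+0.06 V

Since E°(Ni²⁺/Ni) > E°(In³⁺/In), Ni²⁺/Ni serves as the cathode.
The standard potential is −0.24 − (−0.35) = +0.11 V and the balanced reaction transfers n = 6 electrons.
The balanced reaction is 3 Ni2+(aq) + 2 In(s) → 3 Ni(s) + 2 In3+(aq), so Q = [In3+(aq)]^2 / [Ni2+(aq)]^3 = 1.57×10^5 and log Q = 5.195.
Applying E = E° − (RT ln10/nF)·log Q gives +0.11 − (0.0592/6)(5.195) = +0.06 V.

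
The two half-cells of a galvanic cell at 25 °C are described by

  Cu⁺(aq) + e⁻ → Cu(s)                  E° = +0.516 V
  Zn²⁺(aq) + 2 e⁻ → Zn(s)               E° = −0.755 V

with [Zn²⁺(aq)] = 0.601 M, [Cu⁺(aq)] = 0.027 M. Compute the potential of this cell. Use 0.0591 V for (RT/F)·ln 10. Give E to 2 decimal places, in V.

Cu⁺/Cu is reduced (cathode, E° = +0.516 V) and Zn²⁺/Zn is oxidized (anode).
The standard potential is +0.516 − (−0.755) = +1.271 V and the balanced reaction transfers n = 2 electrons.
The balanced reaction is 2 Cu⁺(aq) + Zn(s) → 2 Cu(s) + Zn²⁺(aq), so Q = [Zn²⁺(aq)] / [Cu⁺(aq)]^2 = 824 and log Q = 2.916.
Applying E = E° − (RT ln10/nF)·log Q gives +1.271 − (0.0591/2)(2.916) = +1.18 V.

+1.18 V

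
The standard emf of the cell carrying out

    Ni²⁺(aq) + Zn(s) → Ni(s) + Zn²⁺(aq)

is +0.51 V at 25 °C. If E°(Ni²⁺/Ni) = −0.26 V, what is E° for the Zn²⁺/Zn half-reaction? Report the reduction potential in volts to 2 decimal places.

In the reaction as written the Ni²⁺/Ni couple is reduced (cathode) and Zn²⁺/Zn is oxidized (anode), so E°cell = E°(Ni²⁺/Ni) − E°(Zn²⁺/Zn).
E°(Zn²⁺/Zn) = E°(cathode) − E°cell = −0.26 − (+0.51) = −0.77 V.

−0.77 V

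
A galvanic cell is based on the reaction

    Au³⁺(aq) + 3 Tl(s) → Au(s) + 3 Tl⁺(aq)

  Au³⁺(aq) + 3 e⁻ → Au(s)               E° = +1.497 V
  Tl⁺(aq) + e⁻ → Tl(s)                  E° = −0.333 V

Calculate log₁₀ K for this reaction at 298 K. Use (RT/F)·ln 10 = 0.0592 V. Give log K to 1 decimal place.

The Au³⁺/Au couple is reduced (cathode); E°cell = +1.497 − (−0.333) = +1.830 V with n = 3.
At equilibrium E = 0, so log K = nE°cell / 0.0592 = (3)(+1.830) / 0.0592 = 92.7.

log K = 92.7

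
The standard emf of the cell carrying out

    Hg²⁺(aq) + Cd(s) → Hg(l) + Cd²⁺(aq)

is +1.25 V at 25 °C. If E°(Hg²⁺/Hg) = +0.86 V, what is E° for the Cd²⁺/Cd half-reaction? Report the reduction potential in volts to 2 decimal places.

−0.39 V

In the reaction as written the Hg²⁺/Hg couple is reduced (cathode) and Cd²⁺/Cd is oxidized (anode), so E°cell = E°(Hg²⁺/Hg) − E°(Cd²⁺/Cd).
E°(Cd²⁺/Cd) = E°(cathode) − E°cell = +0.86 − (+1.25) = −0.39 V.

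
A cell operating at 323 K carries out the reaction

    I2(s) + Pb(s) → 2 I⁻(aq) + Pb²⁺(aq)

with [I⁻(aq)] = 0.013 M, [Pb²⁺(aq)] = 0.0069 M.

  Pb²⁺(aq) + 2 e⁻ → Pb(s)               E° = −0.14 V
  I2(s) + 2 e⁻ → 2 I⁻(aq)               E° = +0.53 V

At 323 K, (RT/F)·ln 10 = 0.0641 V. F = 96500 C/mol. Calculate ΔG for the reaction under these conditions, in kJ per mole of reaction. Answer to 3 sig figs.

With I₂/I⁻ reduced at the cathode, E°cell = +0.53 − (−0.14) = +0.67 V and n = 2.
The reaction quotient is [I⁻(aq)]^2·[Pb²⁺(aq)] = 1.17×10^−6; by Nernst, E = +0.67 − (0.0641/2)(−5.933) = +0.8602 V.
Finally ΔG = −nFE = −(2)(96500 C/mol)(+0.8602 V) = −166 kJ/mol.

−166 kJ/mol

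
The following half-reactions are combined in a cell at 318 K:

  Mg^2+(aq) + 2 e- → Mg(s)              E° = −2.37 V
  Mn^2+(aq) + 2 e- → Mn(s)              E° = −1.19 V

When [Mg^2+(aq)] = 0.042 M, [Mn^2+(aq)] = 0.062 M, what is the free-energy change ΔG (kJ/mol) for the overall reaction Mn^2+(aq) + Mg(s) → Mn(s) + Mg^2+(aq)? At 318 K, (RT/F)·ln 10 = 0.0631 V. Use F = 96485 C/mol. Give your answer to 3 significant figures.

−229 kJ/mol

With Mn²⁺/Mn reduced at the cathode, E°cell = −1.19 − (−2.37) = +1.18 V and n = 2.
Q = [Mg^2+(aq)] / [Mn^2+(aq)] = 0.677, so log Q = −0.169 and E = +1.18 − (0.0631/2)(−0.169) = +1.1853 V.
Finally ΔG = −nFE = −(2)(96485 C/mol)(+1.1853 V) = −229 kJ/mol.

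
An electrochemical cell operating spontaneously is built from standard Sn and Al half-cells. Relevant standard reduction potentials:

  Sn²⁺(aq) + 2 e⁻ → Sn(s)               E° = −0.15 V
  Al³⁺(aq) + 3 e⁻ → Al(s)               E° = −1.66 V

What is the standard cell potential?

+1.51 V

Of the two couples in this cell, the one with the more positive reduction potential is reduced at the cathode: here that is Sn²⁺/Sn (−0.15 V); Al³⁺/Al (−1.66 V) is the anode.
E°cell = E°(cathode) − E°(anode) = −0.15 − (−1.66) = +1.51 V.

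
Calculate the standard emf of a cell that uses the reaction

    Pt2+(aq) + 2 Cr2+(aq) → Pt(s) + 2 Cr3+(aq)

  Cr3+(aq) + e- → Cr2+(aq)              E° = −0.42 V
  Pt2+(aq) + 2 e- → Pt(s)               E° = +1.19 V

In the reaction as written, Pt2+(aq) is reduced (cathode) and Cr3+(aq) is produced by oxidation at the anode.
E°cell = E°(cathode) − E°(anode) = +1.19 − (−0.42) = +1.61 V.

+1.61 V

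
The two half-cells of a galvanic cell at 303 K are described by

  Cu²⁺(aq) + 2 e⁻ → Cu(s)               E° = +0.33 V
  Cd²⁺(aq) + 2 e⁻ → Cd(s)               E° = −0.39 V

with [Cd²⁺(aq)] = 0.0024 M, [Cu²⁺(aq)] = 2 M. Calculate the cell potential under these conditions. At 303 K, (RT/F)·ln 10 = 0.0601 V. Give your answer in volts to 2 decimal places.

+0.81 V

Cu²⁺/Cu is reduced (cathode, E° = +0.33 V) and Cd²⁺/Cd is oxidized (anode).
E°cell = E°cat − E°an = +0.33 − (−0.39) = +0.72 V; n = 2.
The balanced reaction is Cu²⁺(aq) + Cd(s) → Cu(s) + Cd²⁺(aq), so Q = [Cd²⁺(aq)] / [Cu²⁺(aq)] = 0.0012 and log Q = −2.921.
E = E° − (0.0601/n)·log Q = +0.72 − (0.0601/2)(−2.921) = +0.81 V.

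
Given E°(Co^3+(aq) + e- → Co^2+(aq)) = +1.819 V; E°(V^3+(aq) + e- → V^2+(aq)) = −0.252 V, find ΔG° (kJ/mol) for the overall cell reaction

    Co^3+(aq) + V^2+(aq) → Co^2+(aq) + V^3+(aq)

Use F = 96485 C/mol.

In the reaction as written Co^3+(aq) is reduced, so the Co³⁺/Co²⁺ couple is the cathode and V³⁺/V²⁺ is the anode.
E°cell = +1.819 − (−0.252) = +2.071 V; balancing electrons gives n = 1.
ΔG° = −nFE°cell = −(1)(96485)(+2.071) J/mol = −200 kJ/mol.

−200 kJ/mol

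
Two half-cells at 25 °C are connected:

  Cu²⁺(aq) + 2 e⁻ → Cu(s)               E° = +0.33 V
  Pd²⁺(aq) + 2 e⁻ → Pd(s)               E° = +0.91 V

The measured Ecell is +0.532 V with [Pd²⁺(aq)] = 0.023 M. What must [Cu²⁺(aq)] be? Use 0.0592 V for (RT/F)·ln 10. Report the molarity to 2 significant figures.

0.96 M

Pd²⁺/Pd is the cathode (higher E°); E°cell = +0.91 − (+0.33) = +0.58 V with n = 2.
Since E = E° − (0.0592/n)·log Q, log Q = n(E° − E)/0.0592 = 1.622.
For Pd²⁺(aq) + Cu(s) → Pd(s) + Cu²⁺(aq), the reaction quotient is Q = [Cu²⁺(aq)] / [Pd²⁺(aq)].
Substituting the known concentrations and solving, log [Cu²⁺(aq)] = −0.016 and [Cu²⁺(aq)] = 0.96 M.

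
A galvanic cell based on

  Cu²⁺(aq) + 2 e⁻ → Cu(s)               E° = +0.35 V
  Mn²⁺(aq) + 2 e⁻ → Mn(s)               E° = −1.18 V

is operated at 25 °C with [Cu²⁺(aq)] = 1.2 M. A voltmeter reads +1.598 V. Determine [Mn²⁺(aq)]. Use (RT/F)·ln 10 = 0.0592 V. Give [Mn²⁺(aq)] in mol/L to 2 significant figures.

Cu²⁺/Cu is the cathode (higher E°); E°cell = +0.35 − (−1.18) = +1.53 V with n = 2.
From the Nernst equation, log Q = n(E° − E)/0.0592 = 2·(+1.53 − (+1.598))/0.0592 = −2.297.
Balancing electrons gives Cu²⁺(aq) + Mn(s) → Cu(s) + Mn²⁺(aq); thus Q = [Mn²⁺(aq)] / [Cu²⁺(aq)].
Isolating [Mn²⁺(aq)] in Q = 10^{−2.297} yields log [Mn²⁺(aq)] = −2.218, i.e. 0.0061 M.

0.0061 M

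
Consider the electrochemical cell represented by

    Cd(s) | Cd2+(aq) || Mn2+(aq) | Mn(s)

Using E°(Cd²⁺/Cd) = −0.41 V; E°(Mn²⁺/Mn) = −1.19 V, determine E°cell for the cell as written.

−0.78 V

By convention the left-hand electrode in cell notation is the anode (oxidation) and the right-hand electrode is the cathode (reduction).
E°cell = E°(right) − E°(left) = −1.19 − (−0.41) = −0.78 V.
The negative sign shows that, as written, the cell would require an external voltage to drive the reaction.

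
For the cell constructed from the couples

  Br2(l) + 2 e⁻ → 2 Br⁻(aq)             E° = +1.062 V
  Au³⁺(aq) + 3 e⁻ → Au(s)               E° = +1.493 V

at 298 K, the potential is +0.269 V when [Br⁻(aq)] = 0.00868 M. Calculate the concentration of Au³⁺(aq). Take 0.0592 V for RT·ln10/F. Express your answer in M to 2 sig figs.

0.0094 M

The Au³⁺/Au couple has the larger reduction potential, so it is the cathode: E°cell = +1.493 − (+1.062) = +0.431 V and n = 6.
Rearranging E = E° − (0.0592/n)·log Q gives log Q = 6(+0.431 − (+0.269))/0.0592 = 16.419.
The balanced reaction is 2 Au³⁺(aq) + 6 Br⁻(aq) → 2 Au(s) + 3 Br2(l), so Q = 1 / ([Au³⁺(aq)]^2·[Br⁻(aq)]^6).
Substituting the known concentrations and solving, log [Au³⁺(aq)] = −2.025 and [Au³⁺(aq)] = 0.0094 M.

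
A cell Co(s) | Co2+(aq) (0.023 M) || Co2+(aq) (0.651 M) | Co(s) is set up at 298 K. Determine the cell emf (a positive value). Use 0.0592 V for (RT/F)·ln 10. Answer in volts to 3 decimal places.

For a concentration cell E°cell = 0, since both electrodes use the same couple.
The compartment with the higher Co2+(aq) concentration (0.651 M) acts as the cathode; ions are reduced there and produced at the dilute (0.023 M) anode.
With n = 2, Ecell = −(0.0592/2)·log([dilute]/[conc]) = −(0.0592/2)·log(0.023/0.651) = +0.043 V.

0.043 V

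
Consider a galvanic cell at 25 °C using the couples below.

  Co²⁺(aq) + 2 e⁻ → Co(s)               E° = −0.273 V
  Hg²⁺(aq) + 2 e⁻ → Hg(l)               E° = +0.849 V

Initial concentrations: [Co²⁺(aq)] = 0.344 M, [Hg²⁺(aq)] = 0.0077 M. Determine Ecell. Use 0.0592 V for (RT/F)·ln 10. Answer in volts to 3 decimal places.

The Hg²⁺/Hg couple has the more positive E°, so it is the cathode; Co²⁺/Co is the anode.
The standard potential is +0.849 − (−0.273) = +1.122 V and the balanced reaction transfers n = 2 electrons.
The balanced reaction is Hg²⁺(aq) + Co(s) → Hg(l) + Co²⁺(aq), so Q = [Co²⁺(aq)] / [Hg²⁺(aq)] = 44.7 and log Q = 1.650.
Applying E = E° − (RT ln10/nF)·log Q gives +1.122 − (0.0592/2)(1.650) = +1.073 V.

+1.073 V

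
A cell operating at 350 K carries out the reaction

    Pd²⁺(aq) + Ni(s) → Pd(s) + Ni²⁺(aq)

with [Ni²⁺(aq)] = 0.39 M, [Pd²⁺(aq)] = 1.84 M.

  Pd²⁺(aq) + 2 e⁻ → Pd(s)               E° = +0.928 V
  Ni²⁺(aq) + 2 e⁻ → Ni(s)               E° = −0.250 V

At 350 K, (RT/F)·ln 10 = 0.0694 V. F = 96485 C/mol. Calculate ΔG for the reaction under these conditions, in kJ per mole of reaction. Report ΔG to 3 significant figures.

The standard cell potential is +0.928 − (−0.250) = +1.178 V, with n = 2 electrons in the balanced equation.
Here Q = [Ni²⁺(aq)] / [Pd²⁺(aq)] = 0.212 (log Q = −0.674), giving E = +1.178 − (0.0694/2)·(−0.674) = +1.2014 V.
ΔG = −nFE = −(2)(96485)(+1.2014) J/mol = −232 kJ/mol.

−232 kJ/mol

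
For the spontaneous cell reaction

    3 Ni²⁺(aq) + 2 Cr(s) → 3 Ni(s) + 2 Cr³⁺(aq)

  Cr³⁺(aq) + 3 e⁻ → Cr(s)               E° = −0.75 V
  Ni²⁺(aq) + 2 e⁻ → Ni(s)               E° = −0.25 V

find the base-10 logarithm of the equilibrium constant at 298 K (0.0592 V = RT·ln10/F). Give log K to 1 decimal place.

The Ni²⁺/Ni couple is reduced (cathode); E°cell = −0.25 − (−0.75) = +0.50 V with n = 6.
At equilibrium E = 0, so log K = nE°cell / 0.0592 = (6)(+0.50) / 0.0592 = 50.7.

log K = 50.7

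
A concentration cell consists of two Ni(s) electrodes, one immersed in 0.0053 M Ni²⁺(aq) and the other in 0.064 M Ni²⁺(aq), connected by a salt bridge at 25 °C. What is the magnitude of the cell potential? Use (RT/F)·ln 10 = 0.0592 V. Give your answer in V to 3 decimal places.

For a concentration cell E°cell = 0, since both electrodes use the same couple.
The compartment with the higher Ni²⁺(aq) concentration (0.064 M) acts as the cathode; ions are reduced there and produced at the dilute (0.0053 M) anode.
With n = 2, Ecell = −(0.0592/2)·log([dilute]/[conc]) = −(0.0592/2)·log(0.0053/0.064) = +0.032 V.

0.032 V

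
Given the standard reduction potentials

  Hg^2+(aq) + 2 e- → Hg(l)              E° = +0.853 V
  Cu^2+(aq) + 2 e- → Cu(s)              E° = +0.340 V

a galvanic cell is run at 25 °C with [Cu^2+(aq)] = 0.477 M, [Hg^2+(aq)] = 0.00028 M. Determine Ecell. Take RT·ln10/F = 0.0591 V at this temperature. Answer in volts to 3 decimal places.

Hg²⁺/Hg is reduced (cathode, E° = +0.853 V) and Cu²⁺/Cu is oxidized (anode).
The standard potential is +0.853 − (+0.340) = +0.513 V and the balanced reaction transfers n = 2 electrons.
Balancing gives Hg^2+(aq) + Cu(s) → Hg(l) + Cu^2+(aq); hence Q = [Cu^2+(aq)] / [Hg^2+(aq)] = 1.7×10^3 (log Q = 3.231).
By the Nernst equation, E = +0.513 − (0.0591/2)·(3.231) = +0.418 V.

+0.418 V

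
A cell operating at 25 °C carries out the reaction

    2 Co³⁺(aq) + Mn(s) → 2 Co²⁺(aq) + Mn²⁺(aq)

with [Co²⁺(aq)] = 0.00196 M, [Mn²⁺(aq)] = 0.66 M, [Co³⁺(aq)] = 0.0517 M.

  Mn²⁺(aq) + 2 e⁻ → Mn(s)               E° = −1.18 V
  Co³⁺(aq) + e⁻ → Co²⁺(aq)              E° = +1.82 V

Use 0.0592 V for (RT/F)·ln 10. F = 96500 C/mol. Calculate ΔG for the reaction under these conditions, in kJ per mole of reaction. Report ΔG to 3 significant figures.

−596 kJ/mol

With Co³⁺/Co²⁺ reduced at the cathode, E°cell = +1.82 − (−1.18) = +3.00 V and n = 2.
Q = ([Co²⁺(aq)]^2·[Mn²⁺(aq)]) / [Co³⁺(aq)]^2 = 0.000949, so log Q = −3.023 and E = +3.00 − (0.0592/2)(−3.023) = +3.0895 V.
Finally ΔG = −nFE = −(2)(96500 C/mol)(+3.0895 V) = −596 kJ/mol.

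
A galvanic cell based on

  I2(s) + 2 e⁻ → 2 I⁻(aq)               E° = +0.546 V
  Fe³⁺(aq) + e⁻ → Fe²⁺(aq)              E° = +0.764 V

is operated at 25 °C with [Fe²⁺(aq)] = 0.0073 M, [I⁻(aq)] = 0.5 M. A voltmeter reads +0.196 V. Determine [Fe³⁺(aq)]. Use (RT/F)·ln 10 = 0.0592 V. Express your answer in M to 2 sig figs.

0.0062 M

With Fe³⁺/Fe²⁺ at the cathode and I₂/I⁻ at the anode, E°cell = +0.764 − (+0.546) = +0.218 V (n = 2).
Since E = E° − (0.0592/n)·log Q, log Q = n(E° − E)/0.0592 = 0.743.
The balanced reaction is 2 Fe³⁺(aq) + 2 I⁻(aq) → 2 Fe²⁺(aq) + I2(s), so Q = [Fe²⁺(aq)]^2 / ([Fe³⁺(aq)]^2·[I⁻(aq)]^2).
Solving for the unknown gives log [Fe³⁺(aq)] = −2.207, so [Fe³⁺(aq)] ≈ 0.0062 M.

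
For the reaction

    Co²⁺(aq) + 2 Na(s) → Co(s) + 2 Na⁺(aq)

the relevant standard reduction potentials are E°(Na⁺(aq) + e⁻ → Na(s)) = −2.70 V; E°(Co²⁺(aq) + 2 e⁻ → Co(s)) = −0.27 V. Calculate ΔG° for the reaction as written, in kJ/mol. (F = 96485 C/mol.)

In the reaction as written Co²⁺(aq) is reduced, so the Co²⁺/Co couple is the cathode and Na⁺/Na is the anode.
E°cell = −0.27 − (−2.70) = +2.43 V; balancing electrons gives n = 2.
ΔG° = −nFE°cell = −(2)(96485)(+2.43) J/mol = −469 kJ/mol.

−469 kJ/mol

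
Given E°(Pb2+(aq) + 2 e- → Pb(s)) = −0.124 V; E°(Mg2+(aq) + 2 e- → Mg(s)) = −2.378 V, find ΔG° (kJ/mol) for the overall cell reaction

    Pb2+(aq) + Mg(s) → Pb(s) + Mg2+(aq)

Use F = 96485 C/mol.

−435 kJ/mol

In the reaction as written Pb2+(aq) is reduced, so the Pb²⁺/Pb couple is the cathode and Mg²⁺/Mg is the anode.
E°cell = −0.124 − (−2.378) = +2.254 V; balancing electrons gives n = 2.
ΔG° = −nFE°cell = −(2)(96485)(+2.254) J/mol = −435 kJ/mol.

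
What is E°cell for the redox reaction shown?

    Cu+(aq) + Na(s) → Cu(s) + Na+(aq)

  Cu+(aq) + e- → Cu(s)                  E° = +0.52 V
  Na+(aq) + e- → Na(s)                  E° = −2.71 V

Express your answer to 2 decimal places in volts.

In the reaction as written, Cu+(aq) is reduced (cathode) and Na+(aq) is produced by oxidation at the anode.
E°cell = E°(cathode) − E°(anode) = +0.52 − (−2.71) = +3.23 V.

+3.23 V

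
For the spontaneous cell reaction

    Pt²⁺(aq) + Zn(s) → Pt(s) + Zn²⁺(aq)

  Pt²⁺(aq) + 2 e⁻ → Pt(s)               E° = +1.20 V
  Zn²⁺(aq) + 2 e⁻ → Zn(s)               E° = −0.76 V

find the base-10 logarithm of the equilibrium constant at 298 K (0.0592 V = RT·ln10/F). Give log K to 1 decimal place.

log K = 66.2

The Pt²⁺/Pt couple is reduced (cathode); E°cell = +1.20 − (−0.76) = +1.96 V with n = 2.
At equilibrium E = 0, so log K = nE°cell / 0.0592 = (2)(+1.96) / 0.0592 = 66.2.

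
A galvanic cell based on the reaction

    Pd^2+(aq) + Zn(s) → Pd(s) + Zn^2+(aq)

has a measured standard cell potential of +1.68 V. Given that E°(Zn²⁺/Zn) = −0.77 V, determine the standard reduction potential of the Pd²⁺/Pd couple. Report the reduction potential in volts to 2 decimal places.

+0.91 V

In the reaction as written the Pd²⁺/Pd couple is reduced (cathode) and Zn²⁺/Zn is oxidized (anode), so E°cell = E°(Pd²⁺/Pd) − E°(Zn²⁺/Zn).
E°(Pd²⁺/Pd) = E°cell + E°(anode) = +1.68 + (−0.77) = +0.91 V.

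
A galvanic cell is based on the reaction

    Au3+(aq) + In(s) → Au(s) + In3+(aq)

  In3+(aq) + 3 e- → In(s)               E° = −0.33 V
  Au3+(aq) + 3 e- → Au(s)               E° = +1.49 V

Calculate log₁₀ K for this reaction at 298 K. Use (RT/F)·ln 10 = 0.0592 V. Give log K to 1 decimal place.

The Au³⁺/Au couple is reduced (cathode); E°cell = +1.49 − (−0.33) = +1.82 V with n = 3.
At equilibrium E = 0, so log K = nE°cell / 0.0592 = (3)(+1.82) / 0.0592 = 92.2.

log K = 92.2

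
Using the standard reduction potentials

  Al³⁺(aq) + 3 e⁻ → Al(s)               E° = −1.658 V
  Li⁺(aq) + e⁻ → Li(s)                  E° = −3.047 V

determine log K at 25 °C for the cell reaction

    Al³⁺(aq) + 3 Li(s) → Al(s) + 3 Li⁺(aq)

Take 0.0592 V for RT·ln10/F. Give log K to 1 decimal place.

The Al³⁺/Al couple is reduced (cathode); E°cell = −1.658 − (−3.047) = +1.389 V with n = 3.
At equilibrium E = 0, so log K = nE°cell / 0.0592 = (3)(+1.389) / 0.0592 = 70.4.

log K = 70.4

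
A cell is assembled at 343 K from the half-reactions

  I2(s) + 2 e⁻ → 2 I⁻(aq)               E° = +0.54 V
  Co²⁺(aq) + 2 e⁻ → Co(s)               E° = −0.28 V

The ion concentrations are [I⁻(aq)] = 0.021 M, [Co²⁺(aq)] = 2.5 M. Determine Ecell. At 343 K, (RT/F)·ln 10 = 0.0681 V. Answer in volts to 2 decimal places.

+0.92 V

I₂/I⁻ is reduced (cathode, E° = +0.54 V) and Co²⁺/Co is oxidized (anode).
E°cell = E°cat − E°an = +0.54 − (−0.28) = +0.82 V; n = 2.
The balanced reaction is I2(s) + Co(s) → 2 I⁻(aq) + Co²⁺(aq), so Q = [I⁻(aq)]^2·[Co²⁺(aq)] = 0.0011 and log Q = −2.958.
By the Nernst equation, E = +0.82 − (0.0681/2)·(−2.958) = +0.92 V.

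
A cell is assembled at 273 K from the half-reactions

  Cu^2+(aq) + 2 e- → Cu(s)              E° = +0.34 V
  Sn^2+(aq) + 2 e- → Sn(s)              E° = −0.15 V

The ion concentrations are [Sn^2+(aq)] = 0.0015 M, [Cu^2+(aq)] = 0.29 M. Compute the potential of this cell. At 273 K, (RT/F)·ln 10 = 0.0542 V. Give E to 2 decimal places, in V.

The Cu²⁺/Cu couple has the more positive E°, so it is the cathode; Sn²⁺/Sn is the anode.
E°cell = E°cat − E°an = +0.34 − (−0.15) = +0.49 V; n = 2.
The balanced reaction is Cu^2+(aq) + Sn(s) → Cu(s) + Sn^2+(aq), so Q = [Sn^2+(aq)] / [Cu^2+(aq)] = 0.00517 and log Q = −2.286.
E = E° − (0.0542/n)·log Q = +0.49 − (0.0542/2)(−2.286) = +0.55 V.

+0.55 V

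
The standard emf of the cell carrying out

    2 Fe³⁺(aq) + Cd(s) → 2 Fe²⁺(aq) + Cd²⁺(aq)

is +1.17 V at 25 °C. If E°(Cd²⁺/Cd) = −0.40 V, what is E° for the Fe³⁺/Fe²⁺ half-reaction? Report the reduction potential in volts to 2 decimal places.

+0.77 V

In the reaction as written the Fe³⁺/Fe²⁺ couple is reduced (cathode) and Cd²⁺/Cd is oxidized (anode), so E°cell = E°(Fe³⁺/Fe²⁺) − E°(Cd²⁺/Cd).
E°(Fe³⁺/Fe²⁺) = E°cell + E°(anode) = +1.17 + (−0.40) = +0.77 V.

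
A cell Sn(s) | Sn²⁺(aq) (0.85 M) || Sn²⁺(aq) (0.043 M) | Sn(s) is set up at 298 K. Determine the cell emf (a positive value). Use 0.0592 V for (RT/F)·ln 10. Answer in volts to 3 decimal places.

0.038 V

For a concentration cell E°cell = 0, since both electrodes use the same couple.
The compartment with the higher Sn²⁺(aq) concentration (0.85 M) acts as the cathode; ions are reduced there and produced at the dilute (0.043 M) anode.
With n = 2, Ecell = −(0.0592/2)·log([dilute]/[conc]) = −(0.0592/2)·log(0.043/0.85) = +0.038 V.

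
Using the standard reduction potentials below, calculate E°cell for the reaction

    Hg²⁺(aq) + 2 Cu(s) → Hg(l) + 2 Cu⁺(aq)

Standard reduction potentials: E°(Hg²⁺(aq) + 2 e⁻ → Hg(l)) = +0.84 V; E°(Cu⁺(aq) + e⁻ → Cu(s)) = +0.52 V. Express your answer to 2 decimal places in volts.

In the reaction as written, Hg²⁺(aq) is reduced (cathode) and Cu⁺(aq) is produced by oxidation at the anode.
E°cell = E°(cathode) − E°(anode) = +0.84 − (+0.52) = +0.32 V.

+0.32 V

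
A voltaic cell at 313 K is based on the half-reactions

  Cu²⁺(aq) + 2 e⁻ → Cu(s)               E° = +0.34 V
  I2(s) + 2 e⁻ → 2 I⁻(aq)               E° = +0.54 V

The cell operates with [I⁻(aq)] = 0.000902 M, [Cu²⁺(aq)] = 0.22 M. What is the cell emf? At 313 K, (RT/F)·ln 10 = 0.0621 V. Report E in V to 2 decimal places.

+0.41 V

I₂/I⁻ is reduced (cathode, E° = +0.54 V) and Cu²⁺/Cu is oxidized (anode).
E°cell = E°cat − E°an = +0.54 − (+0.34) = +0.20 V; n = 2.
For the overall reaction I2(s) + Cu(s) → 2 I⁻(aq) + Cu²⁺(aq), Q = [I⁻(aq)]^2·[Cu²⁺(aq)] = 1.79×10^−7, giving log Q = −6.747.
Applying E = E° − (RT ln10/nF)·log Q gives +0.20 − (0.0621/2)(−6.747) = +0.41 V.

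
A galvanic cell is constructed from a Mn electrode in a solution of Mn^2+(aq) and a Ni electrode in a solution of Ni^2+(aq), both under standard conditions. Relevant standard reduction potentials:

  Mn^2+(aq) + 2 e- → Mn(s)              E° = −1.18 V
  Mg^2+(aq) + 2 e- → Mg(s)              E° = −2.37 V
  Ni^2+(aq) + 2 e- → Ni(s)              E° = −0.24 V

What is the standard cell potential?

+0.94 V

The Ni²⁺/Ni couple has the higher E°, so Ni ion is reduced (cathode) and Mn is oxidized (anode).
E°cell = E°(cathode) − E°(anode) = −0.24 − (−1.18) = +0.94 V.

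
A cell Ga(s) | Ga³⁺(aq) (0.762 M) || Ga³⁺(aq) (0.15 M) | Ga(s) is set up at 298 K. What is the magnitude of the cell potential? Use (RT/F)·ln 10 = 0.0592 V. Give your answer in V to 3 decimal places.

For a concentration cell E°cell = 0, since both electrodes use the same couple.
The compartment with the higher Ga³⁺(aq) concentration (0.762 M) acts as the cathode; ions are reduced there and produced at the dilute (0.15 M) anode.
With n = 3, Ecell = −(0.0592/3)·log([dilute]/[conc]) = −(0.0592/3)·log(0.15/0.762) = +0.014 V.

0.014 V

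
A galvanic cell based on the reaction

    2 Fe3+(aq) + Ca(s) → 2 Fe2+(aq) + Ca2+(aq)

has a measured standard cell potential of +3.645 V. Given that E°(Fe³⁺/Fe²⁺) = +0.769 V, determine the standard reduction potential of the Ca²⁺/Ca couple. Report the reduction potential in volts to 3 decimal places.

−2.876 V

In the reaction as written the Fe³⁺/Fe²⁺ couple is reduced (cathode) and Ca²⁺/Ca is oxidized (anode), so E°cell = E°(Fe³⁺/Fe²⁺) − E°(Ca²⁺/Ca).
E°(Ca²⁺/Ca) = E°(cathode) − E°cell = +0.769 − (+3.645) = −2.876 V.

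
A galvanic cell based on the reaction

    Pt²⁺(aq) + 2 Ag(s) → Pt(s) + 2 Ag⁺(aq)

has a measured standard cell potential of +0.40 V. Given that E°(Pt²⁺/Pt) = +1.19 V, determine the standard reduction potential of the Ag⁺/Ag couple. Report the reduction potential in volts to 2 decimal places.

In the reaction as written the Pt²⁺/Pt couple is reduced (cathode) and Ag⁺/Ag is oxidized (anode), so E°cell = E°(Pt²⁺/Pt) − E°(Ag⁺/Ag).
E°(Ag⁺/Ag) = E°(cathode) − E°cell = +1.19 − (+0.40) = +0.79 V.

+0.79 V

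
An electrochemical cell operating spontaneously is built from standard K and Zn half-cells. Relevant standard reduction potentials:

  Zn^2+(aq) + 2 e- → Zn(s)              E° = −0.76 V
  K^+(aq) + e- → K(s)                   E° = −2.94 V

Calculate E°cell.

Of the two couples in this cell, the one with the more positive reduction potential is reduced at the cathode: here that is Zn²⁺/Zn (−0.76 V); K⁺/K (−2.94 V) is the anode.
E°cell = E°(cathode) − E°(anode) = −0.76 − (−2.94) = +2.18 V.

+2.18 V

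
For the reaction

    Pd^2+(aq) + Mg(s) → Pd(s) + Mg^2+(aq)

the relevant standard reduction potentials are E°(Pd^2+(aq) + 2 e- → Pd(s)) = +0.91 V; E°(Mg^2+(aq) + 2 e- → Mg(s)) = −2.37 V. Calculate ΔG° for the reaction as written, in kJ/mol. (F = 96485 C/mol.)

In the reaction as written Pd^2+(aq) is reduced, so the Pd²⁺/Pd couple is the cathode and Mg²⁺/Mg is the anode.
E°cell = +0.91 − (−2.37) = +3.28 V; balancing electrons gives n = 2.
ΔG° = −nFE°cell = −(2)(96485)(+3.28) J/mol = −633 kJ/mol.

−633 kJ/mol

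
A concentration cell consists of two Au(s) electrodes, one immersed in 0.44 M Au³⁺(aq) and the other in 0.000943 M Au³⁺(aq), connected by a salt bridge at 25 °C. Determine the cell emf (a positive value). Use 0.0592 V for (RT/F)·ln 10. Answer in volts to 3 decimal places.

For a concentration cell E°cell = 0, since both electrodes use the same couple.
The compartment with the higher Au³⁺(aq) concentration (0.44 M) acts as the cathode; ions are reduced there and produced at the dilute (0.000943 M) anode.
With n = 3, Ecell = −(0.0592/3)·log([dilute]/[conc]) = −(0.0592/3)·log(0.000943/0.44) = +0.053 V.

0.053 V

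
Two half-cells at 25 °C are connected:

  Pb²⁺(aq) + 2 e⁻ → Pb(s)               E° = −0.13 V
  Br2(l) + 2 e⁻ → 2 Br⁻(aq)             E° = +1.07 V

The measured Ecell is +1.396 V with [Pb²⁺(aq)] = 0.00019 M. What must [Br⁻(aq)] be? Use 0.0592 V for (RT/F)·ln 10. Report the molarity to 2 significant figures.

0.035 M

Br₂/Br⁻ is the cathode (higher E°); E°cell = +1.07 − (−0.13) = +1.20 V with n = 2.
Since E = E° − (0.0592/n)·log Q, log Q = n(E° − E)/0.0592 = −6.622.
For Br2(l) + Pb(s) → 2 Br⁻(aq) + Pb²⁺(aq), the reaction quotient is Q = [Br⁻(aq)]^2·[Pb²⁺(aq)].
Isolating [Br⁻(aq)] in Q = 10^{−6.622} yields log [Br⁻(aq)] = −1.450, i.e. 0.035 M.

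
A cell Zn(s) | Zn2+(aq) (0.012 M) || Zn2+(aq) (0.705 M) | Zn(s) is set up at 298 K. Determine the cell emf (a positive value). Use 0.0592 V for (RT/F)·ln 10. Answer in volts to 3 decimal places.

0.052 V

For a concentration cell E°cell = 0, since both electrodes use the same couple.
The compartment with the higher Zn2+(aq) concentration (0.705 M) acts as the cathode; ions are reduced there and produced at the dilute (0.012 M) anode.
With n = 2, Ecell = −(0.0592/2)·log([dilute]/[conc]) = −(0.0592/2)·log(0.012/0.705) = +0.052 V.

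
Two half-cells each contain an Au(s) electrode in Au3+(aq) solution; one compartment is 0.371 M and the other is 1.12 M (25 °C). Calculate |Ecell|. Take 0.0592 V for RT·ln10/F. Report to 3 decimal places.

0.009 V

For a concentration cell E°cell = 0, since both electrodes use the same couple.
The compartment with the higher Au3+(aq) concentration (1.12 M) acts as the cathode; ions are reduced there and produced at the dilute (0.371 M) anode.
With n = 3, Ecell = −(0.0592/3)·log([dilute]/[conc]) = −(0.0592/3)·log(0.371/1.12) = +0.009 V.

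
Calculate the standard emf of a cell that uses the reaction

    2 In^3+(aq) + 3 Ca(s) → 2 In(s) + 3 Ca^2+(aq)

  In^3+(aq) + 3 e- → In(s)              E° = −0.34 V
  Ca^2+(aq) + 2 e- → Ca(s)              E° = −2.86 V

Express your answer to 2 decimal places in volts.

In the reaction as written, In^3+(aq) is reduced (cathode) and Ca^2+(aq) is produced by oxidation at the anode.
E°cell = E°(cathode) − E°(anode) = −0.34 − (−2.86) = +2.52 V.

+2.52 V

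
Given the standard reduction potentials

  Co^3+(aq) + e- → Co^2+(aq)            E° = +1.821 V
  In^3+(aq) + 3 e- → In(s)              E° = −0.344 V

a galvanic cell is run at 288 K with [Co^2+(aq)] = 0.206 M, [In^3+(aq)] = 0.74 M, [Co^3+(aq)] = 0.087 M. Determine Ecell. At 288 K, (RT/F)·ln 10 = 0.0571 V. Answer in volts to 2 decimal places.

+2.15 V

Since E°(Co³⁺/Co²⁺) > E°(In³⁺/In), Co³⁺/Co²⁺ serves as the cathode.
E°cell = +1.821 − (−0.344) = +2.165 V, with n = 3 electrons transferred.
Balancing gives 3 Co^3+(aq) + In(s) → 3 Co^2+(aq) + In^3+(aq); hence Q = ([Co^2+(aq)]^3·[In^3+(aq)]) / [Co^3+(aq)]^3 = 9.82 (log Q = 0.992).
Applying E = E° − (RT ln10/nF)·log Q gives +2.165 − (0.0571/3)(0.992) = +2.15 V.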